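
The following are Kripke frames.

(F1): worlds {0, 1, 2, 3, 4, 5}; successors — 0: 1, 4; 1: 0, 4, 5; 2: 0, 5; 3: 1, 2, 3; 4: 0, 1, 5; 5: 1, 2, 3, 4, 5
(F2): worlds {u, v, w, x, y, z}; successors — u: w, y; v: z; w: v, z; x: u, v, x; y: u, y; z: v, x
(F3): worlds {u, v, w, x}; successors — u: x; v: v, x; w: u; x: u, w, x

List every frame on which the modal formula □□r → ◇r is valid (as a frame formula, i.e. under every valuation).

Frame correspondent (Sahlqvist): ∀x ∃w (xR²w ∧ xRw) — i.e. a generalized confluence (Geach) condition.
(F1): satisfies the condition.
(F2): fails — at v but no t with vR²t and vRt.
(F3): fails — at w but no t with wR²t and wRt.
Valid on: (F1).

(F1)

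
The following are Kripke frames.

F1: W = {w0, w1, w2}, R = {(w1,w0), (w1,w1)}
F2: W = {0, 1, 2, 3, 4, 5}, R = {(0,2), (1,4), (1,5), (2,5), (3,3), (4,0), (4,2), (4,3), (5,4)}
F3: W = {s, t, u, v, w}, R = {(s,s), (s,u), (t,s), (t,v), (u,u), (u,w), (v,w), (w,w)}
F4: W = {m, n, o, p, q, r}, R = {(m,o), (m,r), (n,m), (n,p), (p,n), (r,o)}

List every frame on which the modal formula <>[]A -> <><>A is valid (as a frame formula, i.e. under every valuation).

F2, F3

This is the axiom for a generalized confluence (Geach) condition; its first-order frame correspondent is forall x forall y (xRy -> exists w (yRw & x R^2 w)).
F1: fails — w1Rw0 but no w with w0Rw and w1R²w.
F2: condition met.
F3: condition met.
F4: fails — mRo but no w with oRw and mR²w.
Valid on: F2, F3.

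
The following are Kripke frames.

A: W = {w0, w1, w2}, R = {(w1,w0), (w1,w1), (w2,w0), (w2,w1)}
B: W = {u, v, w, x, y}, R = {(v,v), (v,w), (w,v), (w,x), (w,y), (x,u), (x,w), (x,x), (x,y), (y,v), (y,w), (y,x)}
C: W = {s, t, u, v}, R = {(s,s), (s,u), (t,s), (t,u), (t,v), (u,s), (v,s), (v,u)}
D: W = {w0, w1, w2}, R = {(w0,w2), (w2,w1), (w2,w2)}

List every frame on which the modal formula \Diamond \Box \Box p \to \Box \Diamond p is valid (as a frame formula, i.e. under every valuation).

C

The schema corresponds to a generalized confluence (Geach) condition: \forall x \forall y \forall z ((xRy \wedge xRz) \to \exists w (y R^2 w \wedge zRw)).
A: fails — w1Rw0, w1Rw0 but no w with w0R²w and w0Rw.
B: fails — xRu, xRu but no t with uR²t and uRt.
C: ✓.
D: fails — w2Rw1, w2Rw1 but no w with w1R²w and w1Rw.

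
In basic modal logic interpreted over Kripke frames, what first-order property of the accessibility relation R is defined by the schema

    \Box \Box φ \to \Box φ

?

This schema is the C4 axiom.
It corresponds to density: \forall x \forall y (Rxy \to \exists z (Rxz \wedge Rzy)).

density: \forall x \forall y (Rxy \to \exists z (Rxz \wedge Rzy))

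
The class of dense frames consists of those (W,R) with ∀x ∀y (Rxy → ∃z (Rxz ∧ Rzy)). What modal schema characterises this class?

This is density; the standard corresponding axiom is C4: □□r → □r.
Suppose □□r→□r is valid. Take Rxy and set V(r)={w : xR²w}. Then □□r at x, so □r at x, so r at y, i.e. ∃z(Rxz∧Rzy).

□□r → □r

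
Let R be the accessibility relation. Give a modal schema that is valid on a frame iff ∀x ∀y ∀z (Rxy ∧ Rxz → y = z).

The condition is partial functionality. The CD schema ◇r → □r defines it.
Suppose ◇r→□r is valid. Take Rxy, Rxz and set V(r)={y}. Then ◇r at x, so □r at x, so r at z, i.e. z=y.

◇r → □r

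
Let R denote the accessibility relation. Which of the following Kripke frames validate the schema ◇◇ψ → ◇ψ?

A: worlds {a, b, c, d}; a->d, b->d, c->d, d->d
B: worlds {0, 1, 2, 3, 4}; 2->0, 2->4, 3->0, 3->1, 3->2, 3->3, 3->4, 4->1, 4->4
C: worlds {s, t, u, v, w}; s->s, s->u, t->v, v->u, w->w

A

The schema corresponds to transitivity: ∀x ∀y ∀z (Rxy ∧ Ryz → Rxz).
A: ✓.
B: fails — R24 and R41 but not R21.
C: fails — Rtv and Rvu but not Rtu.
Valid on: A.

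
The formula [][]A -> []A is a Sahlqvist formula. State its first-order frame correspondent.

density

Suppose □□A→□A is valid. Take Rxy and set V(A)={w : xR²w}. Then □□A at x, so □A at x, so A at y, i.e. ∃z(Rxz∧Rzy).
The converse is a direct semantic check.
So the correspondent is density.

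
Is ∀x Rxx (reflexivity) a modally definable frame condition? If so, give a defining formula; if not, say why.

Yes — defined by □p → p

Yes: it is reflexivity, defined by the T schema □p → p.
Suppose □p→p is valid. At any x set V(p)={w : Rxw}. Then □p holds at x, so p holds at x, i.e. Rxx.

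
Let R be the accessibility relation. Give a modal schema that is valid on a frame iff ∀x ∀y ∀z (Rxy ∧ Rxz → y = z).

◇r → □r

A defining formula is ◇r → □r (the CD axiom).
Suppose ◇r→□r is valid. Take Rxy, Rxz and set V(r)={y}. Then ◇r at x, so □r at x, so r at z, i.e. z=y.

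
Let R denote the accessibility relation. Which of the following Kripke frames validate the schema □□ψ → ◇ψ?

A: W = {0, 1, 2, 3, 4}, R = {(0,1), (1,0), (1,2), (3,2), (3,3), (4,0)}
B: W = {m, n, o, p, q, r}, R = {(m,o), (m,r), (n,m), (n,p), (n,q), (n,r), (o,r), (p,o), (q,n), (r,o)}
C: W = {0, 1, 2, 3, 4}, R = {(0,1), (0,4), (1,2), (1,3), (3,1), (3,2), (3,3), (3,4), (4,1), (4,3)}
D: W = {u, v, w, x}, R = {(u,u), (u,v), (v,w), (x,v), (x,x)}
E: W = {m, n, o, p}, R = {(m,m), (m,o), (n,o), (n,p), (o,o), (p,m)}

E

Frame correspondent (Sahlqvist): ∀x ∃w (xR²w ∧ xRw) — i.e. a generalized confluence (Geach) condition.
A: fails — at 0 but no w with 0R²w and 0Rw.
B: fails — at o but no w with oR²w and oRw.
C: fails — at 2 but no w with 2R²w and 2Rw.
D: fails — at v but no t with vR²t and vRt.
E: ✓.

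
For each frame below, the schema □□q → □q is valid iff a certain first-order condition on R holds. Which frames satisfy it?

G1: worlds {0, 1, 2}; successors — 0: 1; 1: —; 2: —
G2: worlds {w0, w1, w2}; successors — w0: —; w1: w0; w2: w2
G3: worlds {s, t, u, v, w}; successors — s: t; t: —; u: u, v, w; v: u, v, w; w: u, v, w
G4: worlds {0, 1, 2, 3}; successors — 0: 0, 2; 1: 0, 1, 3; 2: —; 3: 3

The schema corresponds to density: ∀x ∀y (Rxy → ∃z (Rxz ∧ Rzy)).
G1: fails — R01 but no z with R0z and Rz1.
G2: fails — Rw1w0 but no z with Rw1z and Rzw0.
G3: fails — Rst but no z with Rsz and Rzt.
G4: satisfies the condition.

G4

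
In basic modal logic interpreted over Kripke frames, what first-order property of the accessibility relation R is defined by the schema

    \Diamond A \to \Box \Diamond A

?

Suppose ◇A→□◇A is valid. Take Rxy, Rxz and set V(A)={y}. Then ◇A at x, so □◇A at x, so ◇A at z, so some w with Rzw has A; w=y, i.e. Rzy. By symmetry of the argument, Ryz.

The Euclidean property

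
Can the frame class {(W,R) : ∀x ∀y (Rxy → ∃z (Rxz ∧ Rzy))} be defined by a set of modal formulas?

Definable; □□p → □p defines it

The condition is density. A defining modal formula is □□p → □p.
Suppose □□p→□p is valid. Take Rxy and set V(p)={w : xR²w}. Then □□p at x, so □p at x, so p at y, i.e. ∃z(Rxz∧Rzy).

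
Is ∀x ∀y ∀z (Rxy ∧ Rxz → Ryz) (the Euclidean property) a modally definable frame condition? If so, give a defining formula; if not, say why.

This is a Sahlqvist condition; the 5 axiom ◇r → □◇r defines it.
Suppose ◇r→□◇r is valid. Take Rxy, Rxz and set V(r)={y}. Then ◇r at x, so □◇r at x, so ◇r at z, so some w with Rzw has r; w=y, i.e. Rzy. By symmetry of the argument, Ryz.

Yes, by ◇r → □◇r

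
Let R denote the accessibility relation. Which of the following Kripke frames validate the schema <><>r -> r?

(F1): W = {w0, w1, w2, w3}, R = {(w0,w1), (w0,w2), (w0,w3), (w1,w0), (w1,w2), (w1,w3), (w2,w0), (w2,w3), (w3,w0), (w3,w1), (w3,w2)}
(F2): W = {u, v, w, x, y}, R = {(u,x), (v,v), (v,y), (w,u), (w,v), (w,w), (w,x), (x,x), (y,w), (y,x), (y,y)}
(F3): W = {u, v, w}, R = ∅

This is the axiom for a generalized confluence (Geach) condition; its first-order frame correspondent is forall x forall y (x R^2 y -> exists w (y = w & x = w)).
(F1): fails — w0R²w1 but w1 ≠ w0.
(F2): fails — uR²x but x ≠ u.
(F3): satisfies the condition.
Valid on: (F3).

(F3)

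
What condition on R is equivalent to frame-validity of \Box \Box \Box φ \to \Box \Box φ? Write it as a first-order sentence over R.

\forall x \forall z (x R^2 z \to \exists w (x R^3 w \wedge z = w))

This is a Sahlqvist (Geach-type) schema ◇^0□^3φ → □^2◇^0φ.
First-order correspondent: \forall x \forall z (x R^2 z \to \exists w (x R^3 w \wedge z = w)).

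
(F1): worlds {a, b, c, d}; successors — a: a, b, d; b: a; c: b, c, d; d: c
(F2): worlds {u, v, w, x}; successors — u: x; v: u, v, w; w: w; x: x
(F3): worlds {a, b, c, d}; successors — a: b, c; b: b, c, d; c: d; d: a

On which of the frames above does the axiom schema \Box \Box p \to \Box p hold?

The schema corresponds to density: \forall x \forall y (Rxy \to \exists z (Rxz \wedge Rzy)).
(F1): holds.
(F2): holds.
(F3): fails — Rcd but no z with Rcz and Rzd.

(F1), (F2)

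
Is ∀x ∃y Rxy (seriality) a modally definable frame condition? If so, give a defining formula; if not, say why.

Yes — defined by □p → ◇p

Yes: it is seriality, defined by the D schema □p → ◇p.
Suppose □p→◇p is valid. At any x set V(p)=W. Then □p at x, so ◇p at x, so x has a successor.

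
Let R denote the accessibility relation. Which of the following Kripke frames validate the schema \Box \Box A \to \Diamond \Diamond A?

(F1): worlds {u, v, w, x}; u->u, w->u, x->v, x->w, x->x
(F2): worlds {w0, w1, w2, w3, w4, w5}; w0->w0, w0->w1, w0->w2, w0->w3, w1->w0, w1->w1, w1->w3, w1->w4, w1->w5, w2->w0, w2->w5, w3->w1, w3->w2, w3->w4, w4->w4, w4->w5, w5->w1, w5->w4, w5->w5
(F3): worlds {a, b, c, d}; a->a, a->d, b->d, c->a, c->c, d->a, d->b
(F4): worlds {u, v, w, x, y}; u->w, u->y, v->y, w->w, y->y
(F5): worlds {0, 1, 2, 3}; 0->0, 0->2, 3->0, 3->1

(F2), (F3)

This is the axiom for a generalized confluence (Geach) condition; its first-order frame correspondent is \forall x \exists w (x R^2 w \wedge x R^2 w).
(F1): fails — at v but no t with vR²t and vR²t.
(F2): holds.
(F3): holds.
(F4): fails — at x but no t with xR²t and xR²t.
(F5): fails — at 1 but no w with 1R²w and 1R²w.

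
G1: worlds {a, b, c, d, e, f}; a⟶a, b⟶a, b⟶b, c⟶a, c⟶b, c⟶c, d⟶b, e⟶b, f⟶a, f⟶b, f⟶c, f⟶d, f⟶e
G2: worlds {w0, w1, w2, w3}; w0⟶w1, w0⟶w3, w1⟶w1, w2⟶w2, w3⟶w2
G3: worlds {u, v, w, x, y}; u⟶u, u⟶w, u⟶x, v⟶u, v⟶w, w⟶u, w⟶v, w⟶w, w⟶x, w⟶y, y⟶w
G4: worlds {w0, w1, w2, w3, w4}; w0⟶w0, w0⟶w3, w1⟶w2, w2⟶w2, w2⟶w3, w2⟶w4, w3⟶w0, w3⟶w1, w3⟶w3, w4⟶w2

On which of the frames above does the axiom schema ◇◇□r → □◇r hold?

This is the axiom for a generalized confluence (Geach) condition; its first-order frame correspondent is ∀x ∀y ∀z ((xR²y ∧ xRz) → ∃w (yRw ∧ zRw)).
G1: fails — fR²a, fRd but no w with aRw and dRw.
G2: fails — w0R²w1, w0Rw3 but no w with w1Rw and w3Rw.
G3: fails — uR²u, uRx but no t with uRt and xRt.
G4: fails — w0R²w1, w0Rw0 but no w with w1Rw and w0Rw.

none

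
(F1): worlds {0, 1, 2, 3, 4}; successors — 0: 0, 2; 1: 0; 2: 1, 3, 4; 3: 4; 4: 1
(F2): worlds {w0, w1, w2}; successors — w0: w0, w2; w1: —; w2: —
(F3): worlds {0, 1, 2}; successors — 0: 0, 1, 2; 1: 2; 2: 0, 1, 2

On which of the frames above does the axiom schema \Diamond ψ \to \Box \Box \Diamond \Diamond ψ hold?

This is the axiom for a generalized confluence (Geach) condition; its first-order frame correspondent is \forall x \forall y \forall z ((xRy \wedge x R^2 z) \to \exists w (y = w \wedge z R^2 w)).
(F1): fails — 0R0, 0R²3 but no w with 0=w and 3R²w.
(F2): fails — w0Rw0, w0R²w2 but no w with w0=w and w2R²w.
(F3): ✓.
Valid on: (F3).

(F3)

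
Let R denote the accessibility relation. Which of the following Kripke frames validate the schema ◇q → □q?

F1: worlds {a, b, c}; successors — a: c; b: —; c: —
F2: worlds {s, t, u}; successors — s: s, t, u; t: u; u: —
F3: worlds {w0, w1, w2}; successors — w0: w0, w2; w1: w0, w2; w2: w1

F1

This is the axiom for partial functionality; its first-order frame correspondent is ∀x ∀y ∀z (Rxy ∧ Rxz → y = z).
F1: holds.
F2: fails — s sees both s and t.
F3: fails — w0 sees both w0 and w2.
Valid on: F1.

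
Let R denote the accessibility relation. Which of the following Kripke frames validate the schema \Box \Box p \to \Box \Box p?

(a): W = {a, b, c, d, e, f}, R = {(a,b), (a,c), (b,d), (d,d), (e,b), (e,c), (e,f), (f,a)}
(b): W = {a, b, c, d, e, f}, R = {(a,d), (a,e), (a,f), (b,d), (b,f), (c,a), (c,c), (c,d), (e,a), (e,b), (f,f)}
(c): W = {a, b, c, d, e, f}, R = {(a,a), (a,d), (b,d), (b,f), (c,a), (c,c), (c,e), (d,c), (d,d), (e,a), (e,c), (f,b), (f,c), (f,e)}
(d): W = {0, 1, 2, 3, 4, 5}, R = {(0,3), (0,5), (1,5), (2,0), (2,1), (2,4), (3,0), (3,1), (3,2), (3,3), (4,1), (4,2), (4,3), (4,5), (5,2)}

(a), (b), (c), (d)

The schema corresponds to a generalized confluence (Geach) condition: \forall x \forall z (x R^2 z \to \exists w (x R^2 w \wedge z = w)).
(a): ✓.
(b): ✓.
(c): ✓.
(d): ✓.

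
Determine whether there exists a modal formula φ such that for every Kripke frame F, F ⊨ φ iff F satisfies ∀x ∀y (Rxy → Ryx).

Yes — defined by r → □◇r

Yes: it is symmetry, defined by the B schema r → □◇r.
Suppose r→□◇r is valid. Take Rxy and set V(r)={x}. Then r at x, so □◇r at x, so ◇r at y, so some z with Ryz has r; z=x, i.e. Ryx.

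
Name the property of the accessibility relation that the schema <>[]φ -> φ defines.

symmetry: forall x forall y (Rxy -> Ryx)

Equivalently (dual form): φ → □◇φ.
Suppose φ→□◇φ is valid. Take Rxy and set V(φ)={x}. Then φ at x, so □◇φ at x, so ◇φ at y, so some z with Ryz has φ; z=x, i.e. Ryx.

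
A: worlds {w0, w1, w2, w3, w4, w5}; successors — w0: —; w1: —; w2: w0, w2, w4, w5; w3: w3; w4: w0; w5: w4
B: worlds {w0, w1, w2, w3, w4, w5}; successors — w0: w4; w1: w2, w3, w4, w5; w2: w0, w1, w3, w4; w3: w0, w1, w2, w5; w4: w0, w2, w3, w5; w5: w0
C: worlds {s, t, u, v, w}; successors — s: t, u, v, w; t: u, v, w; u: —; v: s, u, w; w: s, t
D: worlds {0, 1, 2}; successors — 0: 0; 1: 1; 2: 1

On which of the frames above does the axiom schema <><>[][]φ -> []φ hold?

This is the axiom for a generalized confluence (Geach) condition; its first-order frame correspondent is forall x forall y forall z ((x R^2 y & xRz) -> exists w (y R^2 w & z = w)).
A: fails — w2R²w0, w2Rw0 but no w with w0R²w and w0=w.
B: fails — w0R²w0, w0Rw4 but no w with w0R²w and w4=w.
C: fails — sR²t, sRv but no w* with tR²w* and v=w*.
D: holds.

D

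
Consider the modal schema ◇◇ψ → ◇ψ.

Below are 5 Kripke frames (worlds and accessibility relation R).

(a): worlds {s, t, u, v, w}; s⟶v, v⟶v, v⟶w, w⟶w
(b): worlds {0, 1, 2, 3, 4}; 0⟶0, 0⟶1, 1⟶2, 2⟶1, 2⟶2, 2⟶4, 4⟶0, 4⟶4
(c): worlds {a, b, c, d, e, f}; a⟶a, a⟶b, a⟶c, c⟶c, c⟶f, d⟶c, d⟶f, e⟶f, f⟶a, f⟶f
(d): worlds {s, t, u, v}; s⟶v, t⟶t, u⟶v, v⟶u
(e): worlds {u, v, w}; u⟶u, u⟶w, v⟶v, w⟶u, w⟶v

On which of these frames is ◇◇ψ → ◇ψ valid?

none

Frame correspondent (Sahlqvist): ∀x ∀y ∀z (Rxy ∧ Ryz → Rxz) — i.e. transitivity.
(a): fails — Rsv and Rvw but not Rsw.
(b): fails — R12 and R21 but not R11.
(c): fails — Rcf and Rfa but not Rca.
(d): fails — Ruv and Rvu but not Ruu.
(e): fails — Rwu and Ruw but not Rww.
Valid on no frame.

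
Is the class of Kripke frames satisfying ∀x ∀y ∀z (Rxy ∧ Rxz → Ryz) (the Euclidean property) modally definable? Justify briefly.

Yes: it is the Euclidean property, defined by the 5 schema ◇r → □◇r.

Definable; ◇r → □◇r defines it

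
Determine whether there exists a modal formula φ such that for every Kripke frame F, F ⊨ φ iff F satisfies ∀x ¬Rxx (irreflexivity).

Not modally definable

Any modally definable frame class is closed under surjective bounded morphisms.
The 5-cycle (worlds 0,1,2,3,4 with 0→1→2→3→4→0) is irreflexive, and the map sending every world to a single reflexive point • is a surjective bounded morphism (forth: every edge maps to (•,•); back: every world has a successor). So any modal formula valid on the 5-cycle is also valid on the reflexive point, which is not irreflexive.
Hence irreflexivity is not modally definable.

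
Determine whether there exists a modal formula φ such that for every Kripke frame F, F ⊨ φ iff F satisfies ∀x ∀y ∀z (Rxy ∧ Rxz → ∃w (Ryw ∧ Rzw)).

Yes: it is convergence, defined by the .2 schema ◇□r → □◇r.

Yes, by ◇□r → □◇r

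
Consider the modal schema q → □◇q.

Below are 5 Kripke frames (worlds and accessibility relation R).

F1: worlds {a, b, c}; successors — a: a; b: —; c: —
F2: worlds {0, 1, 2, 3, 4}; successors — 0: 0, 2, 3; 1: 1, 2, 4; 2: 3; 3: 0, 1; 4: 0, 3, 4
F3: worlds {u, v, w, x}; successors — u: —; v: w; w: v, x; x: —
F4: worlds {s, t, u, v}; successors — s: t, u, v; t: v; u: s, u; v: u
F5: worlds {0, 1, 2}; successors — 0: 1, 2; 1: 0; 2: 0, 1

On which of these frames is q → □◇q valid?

F1

Frame correspondent (Sahlqvist): ∀x ∀y (Rxy → Ryx) — i.e. symmetry.
F1: ✓.
F2: fails — R02 but not R20.
F3: fails — Rwx but not Rxw.
F4: fails — Rtv but not Rvt.
F5: fails — R21 but not R12.
Valid on: F1.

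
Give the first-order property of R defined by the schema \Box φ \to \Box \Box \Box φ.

\forall x \forall z (x R^3 z \to \exists w (xRw \wedge z = w))

This is a Sahlqvist (Geach-type) schema ◇^0□^1φ → □^3◇^0φ.
First-order correspondent: \forall x \forall z (x R^3 z \to \exists w (xRw \wedge z = w)).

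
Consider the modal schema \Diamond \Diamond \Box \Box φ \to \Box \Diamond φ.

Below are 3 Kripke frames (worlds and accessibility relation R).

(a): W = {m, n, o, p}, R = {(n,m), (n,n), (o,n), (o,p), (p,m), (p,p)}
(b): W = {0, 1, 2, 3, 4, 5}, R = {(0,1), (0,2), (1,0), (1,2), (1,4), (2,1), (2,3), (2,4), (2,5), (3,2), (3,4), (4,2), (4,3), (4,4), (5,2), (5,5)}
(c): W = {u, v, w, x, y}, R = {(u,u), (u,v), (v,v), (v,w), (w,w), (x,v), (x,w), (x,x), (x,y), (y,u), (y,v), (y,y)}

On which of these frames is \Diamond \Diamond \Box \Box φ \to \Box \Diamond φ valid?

The schema corresponds to a generalized confluence (Geach) condition: \forall x \forall y \forall z ((x R^2 y \wedge xRz) \to \exists w (y R^2 w \wedge zRw)).
(a): fails — nR²m, nRm but no w with mR²w and mRw.
(b): ✓.
(c): fails — uR²w, uRu but no t with wR²t and uRt.
Valid on: (b).

(b)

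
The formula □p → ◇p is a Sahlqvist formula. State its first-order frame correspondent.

Seriality

This schema is the D axiom.
Its frame correspondent is seriality — ∀x ∃y Rxy.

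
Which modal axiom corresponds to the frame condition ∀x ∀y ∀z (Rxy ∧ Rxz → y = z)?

◇q → □q

This is partial functionality; the standard corresponding axiom is CD: ◇q → □q.
Suppose ◇q→□q is valid. Take Rxy, Rxz and set V(q)={y}. Then ◇q at x, so □q at x, so q at z, i.e. z=y.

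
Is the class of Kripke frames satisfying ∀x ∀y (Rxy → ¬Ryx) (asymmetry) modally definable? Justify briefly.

Modal frame validity is preserved under surjective bounded morphisms.
The 4-cycle (worlds a,b,c,d with a→b→c→d→a) is asymmetric. Mapping every world to a single reflexive point • is a surjective bounded morphism, and the reflexive point is not asymmetric (R•• but asymmetry requires ¬R••).
So the class is not modally definable.

No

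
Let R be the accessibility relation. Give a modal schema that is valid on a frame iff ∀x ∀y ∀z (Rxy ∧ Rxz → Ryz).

◇r → □◇r

A defining formula is ◇r → □◇r (the 5 axiom).
Suppose ◇r→□◇r is valid. Take Rxy, Rxz and set V(r)={y}. Then ◇r at x, so □◇r at x, so ◇r at z, so some w with Rzw has r; w=y, i.e. Rzy. By symmetry of the argument, Ryz.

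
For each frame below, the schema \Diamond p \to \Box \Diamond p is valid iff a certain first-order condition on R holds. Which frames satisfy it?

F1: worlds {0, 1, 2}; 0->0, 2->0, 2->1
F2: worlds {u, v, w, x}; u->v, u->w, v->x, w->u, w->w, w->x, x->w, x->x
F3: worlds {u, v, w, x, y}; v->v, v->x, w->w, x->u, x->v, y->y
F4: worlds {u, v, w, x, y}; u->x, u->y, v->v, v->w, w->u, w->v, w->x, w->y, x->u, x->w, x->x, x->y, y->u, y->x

none

This is the axiom for the Euclidean property; its first-order frame correspondent is \forall x \forall y \forall z (Rxy \wedge Rxz \to Ryz).
F1: fails — R20 and R21 but not R01.
F2: fails — Ruv and Ruv but not Rvv.
F3: fails — Rvx and Rvx but not Rxx.
F4: fails — Ruy and Ruy but not Ryy.
Valid on no frame.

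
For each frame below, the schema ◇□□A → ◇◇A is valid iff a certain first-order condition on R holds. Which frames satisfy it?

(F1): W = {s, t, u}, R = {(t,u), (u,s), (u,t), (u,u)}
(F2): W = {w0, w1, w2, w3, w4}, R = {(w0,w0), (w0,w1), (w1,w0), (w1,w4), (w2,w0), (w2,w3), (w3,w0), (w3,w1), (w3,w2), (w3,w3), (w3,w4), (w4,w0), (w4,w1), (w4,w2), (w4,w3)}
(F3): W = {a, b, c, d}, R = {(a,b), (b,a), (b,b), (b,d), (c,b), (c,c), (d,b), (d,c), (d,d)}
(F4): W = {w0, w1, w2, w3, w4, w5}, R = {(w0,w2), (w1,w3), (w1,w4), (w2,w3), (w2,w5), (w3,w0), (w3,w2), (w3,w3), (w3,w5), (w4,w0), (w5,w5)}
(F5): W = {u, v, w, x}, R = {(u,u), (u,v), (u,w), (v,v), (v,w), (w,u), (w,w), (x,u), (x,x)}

The schema corresponds to a generalized confluence (Geach) condition: ∀x ∀y (xRy → ∃w (yR²w ∧ xR²w)).
(F1): fails — uRs but no w with sR²w and uR²w.
(F2): ✓.
(F3): ✓.
(F4): fails — w4Rw0 but no w with w0R²w and w4R²w.
(F5): ✓.

(F2), (F3), (F5)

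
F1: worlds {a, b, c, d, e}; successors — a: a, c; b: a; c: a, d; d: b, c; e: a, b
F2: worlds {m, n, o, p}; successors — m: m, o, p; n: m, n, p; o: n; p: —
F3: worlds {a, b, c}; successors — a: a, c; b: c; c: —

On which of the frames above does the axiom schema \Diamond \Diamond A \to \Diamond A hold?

F3

Frame correspondent (Sahlqvist): \forall x \forall y \forall z (Rxy \wedge Ryz \to Rxz) — i.e. transitivity.
F1: fails — Rcd and Rdc but not Rcc.
F2: fails — Ron and Rnm but not Rom.
F3: condition met.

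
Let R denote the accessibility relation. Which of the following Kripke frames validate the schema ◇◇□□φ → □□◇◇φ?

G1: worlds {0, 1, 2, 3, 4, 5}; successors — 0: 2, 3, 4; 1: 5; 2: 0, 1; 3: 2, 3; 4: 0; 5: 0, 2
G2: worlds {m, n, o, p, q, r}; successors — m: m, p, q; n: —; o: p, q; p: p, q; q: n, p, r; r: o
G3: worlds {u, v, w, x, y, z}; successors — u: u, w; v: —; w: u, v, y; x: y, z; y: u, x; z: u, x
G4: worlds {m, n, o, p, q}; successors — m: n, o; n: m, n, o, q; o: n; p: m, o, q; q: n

Frame correspondent (Sahlqvist): ∀x ∀y ∀z ((xR²y ∧ xR²z) → ∃w (yR²w ∧ zR²w)) — i.e. a generalized confluence (Geach) condition.
G1: satisfies the condition.
G2: fails — mR²m, mR²n but no w with mR²w and nR²w.
G3: fails — uR²u, uR²v but no t with uR²t and vR²t.
G4: satisfies the condition.

G1, G4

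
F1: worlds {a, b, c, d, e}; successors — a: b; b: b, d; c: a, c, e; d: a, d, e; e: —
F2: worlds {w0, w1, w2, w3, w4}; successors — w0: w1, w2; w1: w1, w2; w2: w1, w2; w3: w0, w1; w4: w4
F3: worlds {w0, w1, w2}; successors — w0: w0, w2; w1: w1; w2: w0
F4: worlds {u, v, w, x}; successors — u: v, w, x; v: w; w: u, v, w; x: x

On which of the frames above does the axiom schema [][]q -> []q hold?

Frame correspondent (Sahlqvist): forall x forall y (Rxy -> exists z (Rxz & Rzy)) — i.e. density.
F1: holds.
F2: fails — Rw3w0 but no z with Rw3z and Rzw0.
F3: holds.
F4: holds.

F1, F3, F4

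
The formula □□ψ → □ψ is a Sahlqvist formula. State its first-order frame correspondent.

Suppose □□ψ→□ψ is valid. Take Rxy and set V(ψ)={w : xR²w}. Then □□ψ at x, so □ψ at x, so ψ at y, i.e. ∃z(Rxz∧Rzy).
Conversely, on a frame with density the schema holds at every world under every valuation.
So the correspondent is density.

Density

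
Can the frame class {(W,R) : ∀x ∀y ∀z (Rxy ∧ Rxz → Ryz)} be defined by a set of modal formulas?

Yes: it is the Euclidean property, defined by the 5 schema ◇r → □◇r.
Suppose ◇r→□◇r is valid. Take Rxy, Rxz and set V(r)={y}. Then ◇r at x, so □◇r at x, so ◇r at z, so some w with Rzw has r; w=y, i.e. Rzy. By symmetry of the argument, Ryz.

Definable; ◇r → □◇r defines it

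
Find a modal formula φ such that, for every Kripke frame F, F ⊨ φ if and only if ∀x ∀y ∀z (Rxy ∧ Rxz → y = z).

◇ψ → □ψ

A defining formula is ◇ψ → □ψ (the CD axiom).
Suppose ◇ψ→□ψ is valid. Take Rxy, Rxz and set V(ψ)={y}. Then ◇ψ at x, so □ψ at x, so ψ at z, i.e. z=y.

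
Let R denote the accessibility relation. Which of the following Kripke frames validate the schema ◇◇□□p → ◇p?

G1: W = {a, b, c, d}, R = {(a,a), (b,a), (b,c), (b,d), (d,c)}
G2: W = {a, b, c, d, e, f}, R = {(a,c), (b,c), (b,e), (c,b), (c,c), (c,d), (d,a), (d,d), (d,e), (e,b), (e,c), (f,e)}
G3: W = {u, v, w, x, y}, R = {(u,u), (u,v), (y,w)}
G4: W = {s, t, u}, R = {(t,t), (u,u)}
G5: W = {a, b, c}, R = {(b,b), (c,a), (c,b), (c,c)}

G4

The schema corresponds to a generalized confluence (Geach) condition: ∀x ∀y (xR²y → ∃w (yR²w ∧ xRw)).
G1: fails — bR²c but no w with cR²w and bRw.
G2: fails — fR²b but no w with bR²w and fRw.
G3: fails — uR²v but no t with vR²t and uRt.
G4: condition met.
G5: fails — cR²a but no w with aR²w and cRw.
Valid on: G4.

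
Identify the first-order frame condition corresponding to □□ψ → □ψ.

Density

Suppose □□ψ→□ψ is valid. Take Rxy and set V(ψ)={w : xR²w}. Then □□ψ at x, so □ψ at x, so ψ at y, i.e. ∃z(Rxz∧Rzy).
The converse is a direct semantic check.
Frame condition: ∀x ∀y (Rxy → ∃z (Rxz ∧ Rzy)).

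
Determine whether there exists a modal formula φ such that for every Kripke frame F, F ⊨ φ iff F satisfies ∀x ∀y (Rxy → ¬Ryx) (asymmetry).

No

Modal frame validity is preserved under surjective bounded morphisms.
The 3-cycle (worlds a,b,c with a→b→c→a) is asymmetric. Mapping every world to a single reflexive point • is a surjective bounded morphism, and the reflexive point is not asymmetric (R•• but asymmetry requires ¬R••).
So the class is not modally definable.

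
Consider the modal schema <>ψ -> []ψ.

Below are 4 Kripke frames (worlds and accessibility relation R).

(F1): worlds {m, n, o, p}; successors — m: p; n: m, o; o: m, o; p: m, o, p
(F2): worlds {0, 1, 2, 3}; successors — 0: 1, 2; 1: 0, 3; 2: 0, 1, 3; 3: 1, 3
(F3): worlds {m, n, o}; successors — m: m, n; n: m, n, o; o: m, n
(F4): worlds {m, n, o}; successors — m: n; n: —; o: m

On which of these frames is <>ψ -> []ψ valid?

This is the axiom for partial functionality; its first-order frame correspondent is forall x forall y forall z (Rxy & Rxz -> y = z).
(F1): fails — n sees both m and o.
(F2): fails — 0 sees both 1 and 2.
(F3): fails — m sees both m and n.
(F4): ✓.
Valid on: (F4).

(F4)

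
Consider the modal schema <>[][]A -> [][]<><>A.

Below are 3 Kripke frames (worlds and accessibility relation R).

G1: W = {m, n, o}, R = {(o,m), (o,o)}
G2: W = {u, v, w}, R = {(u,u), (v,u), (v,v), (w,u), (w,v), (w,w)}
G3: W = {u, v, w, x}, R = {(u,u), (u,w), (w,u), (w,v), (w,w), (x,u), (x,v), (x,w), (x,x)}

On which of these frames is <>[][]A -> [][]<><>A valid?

G2

This is the axiom for a generalized confluence (Geach) condition; its first-order frame correspondent is forall x forall y forall z ((xRy & x R^2 z) -> exists w (y R^2 w & z R^2 w)).
G1: fails — oRm, oR²m but no w with mR²w and mR²w.
G2: condition met.
G3: fails — uRu, uR²v but no t with uR²t and vR²t.
Valid on: G2.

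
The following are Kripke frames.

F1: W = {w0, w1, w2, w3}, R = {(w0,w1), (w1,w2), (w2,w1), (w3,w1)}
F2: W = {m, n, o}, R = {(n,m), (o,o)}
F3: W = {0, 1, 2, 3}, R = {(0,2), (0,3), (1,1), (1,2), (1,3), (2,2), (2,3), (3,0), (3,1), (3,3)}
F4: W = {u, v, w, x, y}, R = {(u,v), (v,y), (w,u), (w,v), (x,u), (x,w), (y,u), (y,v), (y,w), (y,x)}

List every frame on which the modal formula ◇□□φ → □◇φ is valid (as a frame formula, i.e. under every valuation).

F3

This is the axiom for a generalized confluence (Geach) condition; its first-order frame correspondent is ∀x ∀y ∀z ((xRy ∧ xRz) → ∃w (yR²w ∧ zRw)).
F1: fails — w0Rw1, w0Rw1 but no w with w1R²w and w1Rw.
F2: fails — nRm, nRm but no w with mR²w and mRw.
F3: condition met.
F4: fails — uRv, uRv but no t with vR²t and vRt.
Valid on: F3.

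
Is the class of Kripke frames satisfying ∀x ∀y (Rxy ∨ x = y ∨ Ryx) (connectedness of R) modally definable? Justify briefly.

No — not modally definable

Modal frame validity is preserved under disjoint unions.
Take 2 disjoint single-world reflexive frames: each is trivially connected, but their disjoint union has 2 worlds with no edge between distinct components, so it is not connected.
So no modal formula (or set of formulas) defines exactly the connected frames.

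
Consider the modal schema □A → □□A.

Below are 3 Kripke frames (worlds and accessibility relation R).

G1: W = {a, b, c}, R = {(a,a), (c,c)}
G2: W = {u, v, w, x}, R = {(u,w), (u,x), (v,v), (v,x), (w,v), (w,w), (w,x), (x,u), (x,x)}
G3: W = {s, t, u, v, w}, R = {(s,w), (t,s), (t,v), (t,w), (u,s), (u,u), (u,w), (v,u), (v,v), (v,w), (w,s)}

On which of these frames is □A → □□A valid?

Frame correspondent (Sahlqvist): ∀x ∀y ∀z (Rxy ∧ Ryz → Rxz) — i.e. transitivity.
G1: condition met.
G2: fails — Ruw and Rwv but not Ruv.
G3: fails — Rtv and Rvu but not Rtu.
Valid on: G1.

G1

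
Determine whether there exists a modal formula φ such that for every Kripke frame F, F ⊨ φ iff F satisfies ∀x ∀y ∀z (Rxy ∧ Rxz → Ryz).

This is a Sahlqvist condition; the 5 axiom ◇q → □◇q defines it.
Suppose ◇q→□◇q is valid. Take Rxy, Rxz and set V(q)={y}. Then ◇q at x, so □◇q at x, so ◇q at z, so some w with Rzw has q; w=y, i.e. Rzy. By symmetry of the argument, Ryz.

Definable; ◇q → □◇q defines it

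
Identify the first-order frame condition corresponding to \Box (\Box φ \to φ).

shift-reflexivity: \forall x \forall y (Rxy \to Ryy)

Suppose □(□φ→φ) is valid. Take Rxy and set V(φ)={w : Ryw}. Then at y, □φ holds; since □(□φ→φ) at x, □φ→φ at y, so φ at y, i.e. Ryy.
The converse is a direct semantic check.
So the correspondent is shift-reflexivity.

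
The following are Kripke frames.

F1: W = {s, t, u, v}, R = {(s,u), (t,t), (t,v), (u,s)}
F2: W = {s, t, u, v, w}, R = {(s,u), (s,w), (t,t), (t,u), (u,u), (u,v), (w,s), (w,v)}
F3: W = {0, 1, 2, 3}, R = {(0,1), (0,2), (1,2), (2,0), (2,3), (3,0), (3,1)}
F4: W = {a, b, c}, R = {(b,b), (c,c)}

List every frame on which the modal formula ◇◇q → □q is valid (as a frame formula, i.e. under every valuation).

The schema corresponds to a generalized confluence (Geach) condition: ∀x ∀y ∀z ((xR²y ∧ xRz) → ∃w (y = w ∧ z = w)).
F1: fails — sR²s, sRu but s ≠ u.
F2: fails — sR²s, sRu but s ≠ u.
F3: fails — 0R²0, 0R1 but 0 ≠ 1.
F4: ✓.

F4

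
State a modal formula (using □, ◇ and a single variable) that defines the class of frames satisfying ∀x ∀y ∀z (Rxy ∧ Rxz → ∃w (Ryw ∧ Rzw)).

This is convergence; the standard corresponding axiom is .2: ◇□q → □◇q.

◇□q → □◇q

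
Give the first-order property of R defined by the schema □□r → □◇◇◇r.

∀x ∀z (xRz → ∃w (xR²w ∧ zR³w))

This is a Sahlqvist (Geach-type) schema ◇^0□^2r → □^1◇^3r.
Minimal-valuation argument: fix x; take any y with xR^0y and any z with xR^1z. Set V(r) to the set of worlds R-reachable from y in exactly 2 steps. Then □^2r holds at y, so the antecedent holds at x; validity forces ◇^3r at z, giving a w with zR^3w and yR^2w.
First-order correspondent: ∀x ∀z (xRz → ∃w (xR²w ∧ zR³w)).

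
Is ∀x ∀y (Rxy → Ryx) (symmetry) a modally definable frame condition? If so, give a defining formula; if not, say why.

Yes — defined by r → □◇r

The condition is symmetry. A defining modal formula is r → □◇r.
Suppose r→□◇r is valid. Take Rxy and set V(r)={x}. Then r at x, so □◇r at x, so ◇r at y, so some z with Ryz has r; z=x, i.e. Ryx.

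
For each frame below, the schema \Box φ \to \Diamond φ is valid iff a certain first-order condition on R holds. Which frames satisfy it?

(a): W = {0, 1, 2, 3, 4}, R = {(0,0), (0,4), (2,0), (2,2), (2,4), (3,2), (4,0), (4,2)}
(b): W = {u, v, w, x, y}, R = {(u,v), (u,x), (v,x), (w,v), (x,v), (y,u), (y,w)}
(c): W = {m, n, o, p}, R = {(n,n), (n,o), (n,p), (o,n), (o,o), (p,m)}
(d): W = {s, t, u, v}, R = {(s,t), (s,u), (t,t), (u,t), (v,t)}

(b), (d)

This is the axiom for seriality; its first-order frame correspondent is \forall x \exists y Rxy.
(a): fails — world 1 has no successor.
(b): holds.
(c): fails — world m has no successor.
(d): holds.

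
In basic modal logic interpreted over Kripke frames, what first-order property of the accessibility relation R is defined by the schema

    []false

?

□⊥ is valid iff no world has any successor (otherwise □⊥ fails at any world with one).
Conversely, any frame satisfying forall x forall y ~Rxy validates the schema.
Frame condition: forall x forall y ~Rxy.

Emptiness of R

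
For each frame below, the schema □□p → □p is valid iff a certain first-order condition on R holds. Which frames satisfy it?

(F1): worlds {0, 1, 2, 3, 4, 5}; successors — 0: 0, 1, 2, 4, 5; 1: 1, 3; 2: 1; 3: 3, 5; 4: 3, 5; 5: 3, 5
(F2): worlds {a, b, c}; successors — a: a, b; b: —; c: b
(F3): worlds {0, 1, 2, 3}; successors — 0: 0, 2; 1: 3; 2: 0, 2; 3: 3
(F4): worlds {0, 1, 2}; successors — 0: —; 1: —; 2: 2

(F1), (F3), (F4)

Frame correspondent (Sahlqvist): ∀x ∀y (Rxy → ∃z (Rxz ∧ Rzy)) — i.e. density.
(F1): ✓.
(F2): fails — Rcb but no z with Rcz and Rzb.
(F3): ✓.
(F4): ✓.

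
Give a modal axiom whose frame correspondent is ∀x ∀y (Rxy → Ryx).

The condition is symmetry. The B schema ψ → □◇ψ defines it.
Suppose ψ→□◇ψ is valid. Take Rxy and set V(ψ)={x}. Then ψ at x, so □◇ψ at x, so ◇ψ at y, so some z with Ryz has ψ; z=x, i.e. Ryx.

ψ → □◇ψ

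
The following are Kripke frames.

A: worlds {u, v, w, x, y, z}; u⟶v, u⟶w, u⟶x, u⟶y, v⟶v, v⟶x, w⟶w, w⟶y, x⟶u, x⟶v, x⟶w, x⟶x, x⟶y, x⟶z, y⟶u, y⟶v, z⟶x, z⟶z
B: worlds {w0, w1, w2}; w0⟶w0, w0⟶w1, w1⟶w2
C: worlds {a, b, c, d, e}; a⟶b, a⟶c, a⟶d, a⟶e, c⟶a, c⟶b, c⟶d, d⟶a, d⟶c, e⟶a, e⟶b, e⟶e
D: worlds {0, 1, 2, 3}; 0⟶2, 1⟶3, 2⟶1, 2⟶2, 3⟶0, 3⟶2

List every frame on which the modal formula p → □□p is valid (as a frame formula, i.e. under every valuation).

The schema corresponds to a generalized confluence (Geach) condition: ∀x ∀z (xR²z → ∃w (x = w ∧ z = w)).
A: fails — uR²v but u ≠ v.
B: fails — w0R²w1 but w0 ≠ w1.
C: fails — aR²b but a ≠ b.
D: fails — 0R²1 but 0 ≠ 1.
Valid on no frame.

none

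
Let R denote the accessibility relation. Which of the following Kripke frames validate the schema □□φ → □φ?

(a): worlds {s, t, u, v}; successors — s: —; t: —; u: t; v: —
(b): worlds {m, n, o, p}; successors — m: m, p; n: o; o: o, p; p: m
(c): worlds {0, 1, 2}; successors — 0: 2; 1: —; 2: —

The schema corresponds to density: ∀x ∀y (Rxy → ∃z (Rxz ∧ Rzy)).
(a): fails — Rut but no z with Ruz and Rzt.
(b): condition met.
(c): fails — R02 but no z with R0z and Rz2.

(b)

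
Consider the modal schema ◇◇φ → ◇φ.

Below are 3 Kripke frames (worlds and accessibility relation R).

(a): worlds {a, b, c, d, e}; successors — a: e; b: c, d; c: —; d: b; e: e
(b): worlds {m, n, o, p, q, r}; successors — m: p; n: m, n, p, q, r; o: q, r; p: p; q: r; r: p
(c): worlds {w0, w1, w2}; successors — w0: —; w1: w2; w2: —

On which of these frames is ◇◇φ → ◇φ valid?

The schema corresponds to transitivity: ∀x ∀y ∀z (Rxy ∧ Ryz → Rxz).
(a): fails — Rdb and Rbc but not Rdc.
(b): fails — Ror and Rrp but not Rop.
(c): holds.
Valid on: (c).

(c)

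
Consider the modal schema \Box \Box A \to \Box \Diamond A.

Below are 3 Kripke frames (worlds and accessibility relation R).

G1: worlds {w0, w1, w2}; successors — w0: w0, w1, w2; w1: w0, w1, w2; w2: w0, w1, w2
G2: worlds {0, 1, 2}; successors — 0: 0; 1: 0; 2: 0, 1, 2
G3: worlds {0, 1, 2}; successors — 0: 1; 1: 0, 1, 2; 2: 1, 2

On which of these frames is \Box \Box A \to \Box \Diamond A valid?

This is the axiom for a generalized confluence (Geach) condition; its first-order frame correspondent is \forall x \forall z (xRz \to \exists w (x R^2 w \wedge zRw)).
G1: satisfies the condition.
G2: satisfies the condition.
G3: satisfies the condition.
Valid on: G1, G2, G3.

G1, G2, G3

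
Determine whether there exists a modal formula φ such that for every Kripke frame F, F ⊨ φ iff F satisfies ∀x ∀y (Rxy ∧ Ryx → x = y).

Not definable by any modal formula

Modal frame validity is preserved under surjective bounded morphisms.
The 4-cycle (worlds 0,1,2,3 with 0→1→2→3→0) is antisymmetric. Sending even-indexed worlds to a and odd-indexed worlds to b is a surjective bounded morphism onto the two-world frame with a↔b, which is not antisymmetric.
So the class is not modally definable.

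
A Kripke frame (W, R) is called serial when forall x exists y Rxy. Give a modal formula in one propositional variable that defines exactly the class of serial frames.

A defining formula is □q → ◇q (the D axiom).
Suppose □q→◇q is valid. At any x set V(q)=W. Then □q at x, so ◇q at x, so x has a successor.

□q → ◇q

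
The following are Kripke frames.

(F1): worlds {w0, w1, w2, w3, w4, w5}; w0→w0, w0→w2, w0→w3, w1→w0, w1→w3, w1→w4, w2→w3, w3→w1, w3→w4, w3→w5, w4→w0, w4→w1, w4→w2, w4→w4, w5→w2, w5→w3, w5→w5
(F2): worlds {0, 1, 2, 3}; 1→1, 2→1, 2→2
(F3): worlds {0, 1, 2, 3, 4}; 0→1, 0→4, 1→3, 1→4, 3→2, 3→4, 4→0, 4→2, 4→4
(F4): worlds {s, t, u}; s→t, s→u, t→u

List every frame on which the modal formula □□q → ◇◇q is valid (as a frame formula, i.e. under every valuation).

Frame correspondent (Sahlqvist): ∀x ∃w (xR²w ∧ xR²w) — i.e. a generalized confluence (Geach) condition.
(F1): condition met.
(F2): fails — at 0 but no w with 0R²w and 0R²w.
(F3): fails — at 2 but no w with 2R²w and 2R²w.
(F4): fails — at t but no w with tR²w and tR²w.

(F1)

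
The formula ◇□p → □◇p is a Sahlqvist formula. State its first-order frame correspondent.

This schema is the .2 axiom.
It corresponds to convergence: ∀x ∀y ∀z (Rxy ∧ Rxz → ∃w (Ryw ∧ Rzw)).

convergence: ∀x ∀y ∀z (Rxy ∧ Rxz → ∃w (Ryw ∧ Rzw))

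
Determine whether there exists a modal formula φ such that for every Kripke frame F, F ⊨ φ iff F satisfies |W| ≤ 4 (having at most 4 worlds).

Modal frame validity is preserved under disjoint unions.
Any modal formula valid on each of 5 disjoint one-world frames is valid on their disjoint union (validity is preserved under disjoint unions). Each one-world frame has |W|=1≤4, but the union has |W|=5.
Hence having at most 4 worlds is not modally definable.

No — not modally definable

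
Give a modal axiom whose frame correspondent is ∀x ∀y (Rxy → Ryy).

The condition is shift-reflexivity. The T□ schema □(□ψ → ψ) defines it.

□(□ψ → ψ)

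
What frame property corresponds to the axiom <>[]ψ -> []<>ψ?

Suppose ◇□ψ→□◇ψ is valid. Take Rxy, Rxz and set V(ψ)={w : Ryw}. Then □ψ at y so ◇□ψ at x, so □◇ψ at x, so ◇ψ at z, giving w with Rzw and Ryw.

convergence: forall x forall y forall z (Rxy & Rxz -> exists w (Ryw & Rzw))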